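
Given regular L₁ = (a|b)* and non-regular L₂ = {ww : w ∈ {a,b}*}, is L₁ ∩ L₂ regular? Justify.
No — L₁ ∩ L₂ is not regular.

(a|b)* is all strings over {a,b}, so L₁ ∩ L₂ = {ww : w ∈ {a,b}*} = L₂ itself, which is not regular (pump s = a^p b a^p b).

Note that the bare facts "L₁ regular, L₂ non-regular" do not settle the question by themselves: the closure of regular languages under ∪, ∩, complement and difference applies only when BOTH operands are regular. With a non-regular operand the result can come out regular or non-regular depending on the specific languages, so one has to work out L₁ ∩ L₂ for this particular pair, as above.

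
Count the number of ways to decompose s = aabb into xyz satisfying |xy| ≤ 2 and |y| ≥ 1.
3

For s = 'aabb' with pumping length p = 2:

Constraints: |xy| ≤ 2, |y| > 0

Valid decompositions (|xy| ≤ p, |y| ≥ 1):
  • x='', y='a', z='abb'
  • x='a', y='a', z='bb'
  • x='', y='aa', z='bb'

Total count: 3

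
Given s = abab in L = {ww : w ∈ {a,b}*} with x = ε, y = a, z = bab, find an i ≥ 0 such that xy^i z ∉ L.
i = 3

xy³z = ε · aaa · bab = aaabab; aaabab has length 6; its halves are aaa and bab, which differ, so it is not in L.
(Other choices also work, e.g. i = 0, 2; only i = 1 is guaranteed to stay in L since xy¹z = s.)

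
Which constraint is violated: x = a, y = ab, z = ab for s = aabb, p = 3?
Violated: xyz = s

The decomposition x = a, y = ab, z = ab for s = aabb with p = 3
violates the constraint: xyz = s

xyz = 'a' + 'ab' + 'ab' = 'aabab' ≠ 'aabb' = s. The decomposition doesn't reconstruct s.

Pumping lemma constraints:
1. xyz = s (decomposition is valid)
2. |xy| ≤ p
3. |y| > 0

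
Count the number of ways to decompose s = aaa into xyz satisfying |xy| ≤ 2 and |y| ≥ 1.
3

For s = 'aaa' with pumping length p = 2:

Constraints: |xy| ≤ 2, |y| > 0

Valid decompositions (|xy| ≤ p, |y| ≥ 1):
  • x='', y='a', z='aa'
  • x='a', y='a', z='a'
  • x='', y='aa', z='a'

Total count: 3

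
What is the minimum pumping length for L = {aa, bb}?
p = 3

For a finite language L, the pumping lemma holds vacuously if p > max|s| for s ∈ L.

The longest string in L = {aa, bb} has length 2.
If p = 3, then no string s ∈ L has |s| ≥ p, so the condition is vacuously true.

The minimum pumping length is p = 3.

Why no smaller p works: for any p ≤ 2, the longest string s ∈ L has |s| = 2 ≥ p, so it would
have to be pumpable; but pumping up (i = 2, 3, ...) produces ever longer strings, which cannot all lie in the
finite language L. So the pumping property fails for every p ≤ 2.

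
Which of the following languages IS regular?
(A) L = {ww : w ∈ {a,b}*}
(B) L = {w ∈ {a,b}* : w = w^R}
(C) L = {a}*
(C) {a}*

(C) L = {a}* is regular.

This can be recognized by a finite automaton (DFA/NFA).
Regular expressions like {a}* define regular languages.

The other choices are not regular:
- {w ∈ {a,b}* : w = w^R}: After pumping, the string is no longer symmetric
- {ww : w ∈ {a,b}*}: After pumping, the two halves no longer match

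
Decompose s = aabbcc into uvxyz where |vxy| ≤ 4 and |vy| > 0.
u='a', v='a', x='bb', y='c', z='c'

For s = aabbcc with pumping length p = 4:

One valid decomposition:
- u = 'a'
- v = 'a'
- x = 'bb'
- y = 'c'
- z = 'c'

Verification:
- uvxyz = 'a' + 'a' + 'bb' + 'c' + 'c' = aabbcc ✓
- |vxy| = |'abbc'| = 4 ≤ 4 ✓
- |vy| = |'ac'| = 2 > 0 ✓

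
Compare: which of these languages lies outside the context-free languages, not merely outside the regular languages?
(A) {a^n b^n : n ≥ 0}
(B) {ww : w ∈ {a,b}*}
(B) {ww : w ∈ {a,b}*}

(B) {ww : w ∈ {a,b}*} requires the CFL pumping lemma.

- {a^n b^n : n ≥ 0} is context-free (but not regular)
  • Can be shown non-regular with the regular pumping lemma
  • After pumping, the number of a's and b's become unequal

- {ww : w ∈ {a,b}*} is NOT context-free
  • Requires the CFL pumping lemma to prove
  • Even a PDA cannot compare two arbitrary halves symbol by symbol; CFL pumping on a^p b^p a^p b^p fails

The CFL pumping lemma is "stronger" in that it can prove non-membership
in the larger class of context-free languages.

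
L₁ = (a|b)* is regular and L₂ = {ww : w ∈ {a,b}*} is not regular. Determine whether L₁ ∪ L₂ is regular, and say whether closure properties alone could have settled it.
Yes — L₁ ∪ L₂ is regular.

{ww} ⊆ (a|b)*, so L₁ ∪ L₂ = (a|b)*, which is regular.

Note that the bare facts "L₁ regular, L₂ non-regular" do not settle the question by themselves: the closure of regular languages under ∪, ∩, complement and difference applies only when BOTH operands are regular. With a non-regular operand the result can come out regular or non-regular depending on the specific languages, so one has to work out L₁ ∪ L₂ for this particular pair, as above.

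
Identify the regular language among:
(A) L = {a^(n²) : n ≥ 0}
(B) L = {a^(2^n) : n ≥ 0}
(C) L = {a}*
(C) {a}*

(C) L = {a}* is regular.

This can be recognized by a finite automaton (DFA/NFA).
Regular expressions like {a}* define regular languages.

The other choices are not regular:
- {a^(2^n) : n ≥ 0}: After pumping, length is no longer a power of 2
- {a^(n²) : n ≥ 0}: After pumping, length is no longer a perfect square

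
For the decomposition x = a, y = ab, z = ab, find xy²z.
aababab

Given x = 'a', y = 'ab', z = 'ab' and i = 2:

xy^2z = x + y·y·...·y (2 times) + z
       = 'a' + 'ab'^2 + 'ab'
       = 'a' + 'abab' + 'ab'
       = 'aababab'

The pumped string is 'aababab' with length 7.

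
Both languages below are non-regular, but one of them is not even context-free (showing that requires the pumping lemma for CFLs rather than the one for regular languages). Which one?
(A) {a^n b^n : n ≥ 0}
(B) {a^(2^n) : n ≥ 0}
(B) {a^(2^n) : n ≥ 0}

(B) {a^(2^n) : n ≥ 0} requires the CFL pumping lemma.

- {a^n b^n : n ≥ 0} is context-free (but not regular)
  • Can be shown non-regular with the regular pumping lemma
  • After pumping, the number of a's and b's become unequal

- {a^(2^n) : n ≥ 0} is NOT context-free
  • Requires the CFL pumping lemma to prove
  • Gaps between powers of 2 grow exponentially

The CFL pumping lemma is "stronger" in that it can prove non-membership
in the larger class of context-free languages.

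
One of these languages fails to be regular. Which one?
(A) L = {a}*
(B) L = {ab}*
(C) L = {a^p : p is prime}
(C) {a^p : p is prime}

(C) L = {a^p : p is prime} is NOT regular.

The pumping lemma can be used to prove this:
After pumping, the length becomes composite

The other languages are regular because they can be recognized by finite automata.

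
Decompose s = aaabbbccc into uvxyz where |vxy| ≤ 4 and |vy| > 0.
u='aa', v='a', x='bb', y='b', z='ccc'

For s = aaabbbccc with pumping length p = 4:

One valid decomposition:
- u = 'aa'
- v = 'a'
- x = 'bb'
- y = 'b'
- z = 'ccc'

Verification:
- uvxyz = 'aa' + 'a' + 'bb' + 'b' + 'ccc' = aaabbbccc ✓
- |vxy| = |'abbb'| = 4 ≤ 4 ✓
- |vy| = |'ab'| = 2 > 0 ✓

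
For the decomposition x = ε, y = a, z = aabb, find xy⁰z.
aabb

Given x = '', y = 'a', z = 'aabb' and i = 0:

xy^0z = x + y·y·...·y (0 times) + z
       = '' + 'a'^0 + 'aabb'
       = '' + '' + 'aabb'
       = 'aabb'

The pumped string is 'aabb' with length 4.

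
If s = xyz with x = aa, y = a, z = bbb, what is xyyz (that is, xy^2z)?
aaaabbb

Given x = 'aa', y = 'a', z = 'bbb' and i = 2:

xy^2z = x + y·y·...·y (2 times) + z
       = 'aa' + 'a'^2 + 'bbb'
       = 'aa' + 'aa' + 'bbb'
       = 'aaaabbb'

The pumped string is 'aaaabbb' with length 7.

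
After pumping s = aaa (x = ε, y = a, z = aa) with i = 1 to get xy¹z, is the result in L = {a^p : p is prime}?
Yes

xy¹z = ε · a · aa = aaa.
aaa has length 3, which is prime, so it is in L.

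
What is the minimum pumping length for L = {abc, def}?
p = 4

For a finite language L, the pumping lemma holds vacuously if p > max|s| for s ∈ L.

The longest string in L = {abc, def} has length 3.
If p = 4, then no string s ∈ L has |s| ≥ p, so the condition is vacuously true.

The minimum pumping length is p = 4.

Why no smaller p works: for any p ≤ 3, the longest string s ∈ L has |s| = 3 ≥ p, so it would
have to be pumpable; but pumping up (i = 2, 3, ...) produces ever longer strings, which cannot all lie in the
finite language L. So the pumping property fails for every p ≤ 3.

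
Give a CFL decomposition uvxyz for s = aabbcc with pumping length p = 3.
u='aa', v='b', x='b', y='c', z='c'

For s = aabbcc with pumping length p = 3:

One valid decomposition:
- u = 'aa'
- v = 'b'
- x = 'b'
- y = 'c'
- z = 'c'

Verification:
- uvxyz = 'aa' + 'b' + 'b' + 'c' + 'c' = aabbcc ✓
- |vxy| = |'bbc'| = 3 ≤ 3 ✓
- |vy| = |'bc'| = 2 > 0 ✓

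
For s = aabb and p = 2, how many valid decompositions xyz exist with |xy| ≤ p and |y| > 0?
3

For s = 'aabb' with pumping length p = 2:

Constraints: |xy| ≤ 2, |y| > 0

Valid decompositions (|xy| ≤ p, |y| ≥ 1):
  • x='', y='a', z='abb'
  • x='a', y='a', z='bb'
  • x='', y='aa', z='bb'

Total count: 3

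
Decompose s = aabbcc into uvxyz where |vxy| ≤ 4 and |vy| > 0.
u='a', v='a', x='bb', y='c', z='c'

For s = aabbcc with pumping length p = 4:

One valid decomposition:
- u = 'a'
- v = 'a'
- x = 'bb'
- y = 'c'
- z = 'c'

Verification:
- uvxyz = 'a' + 'a' + 'bb' + 'c' + 'c' = aabbcc ✓
- |vxy| = |'abbc'| = 4 ≤ 4 ✓
- |vy| = |'ac'| = 2 > 0 ✓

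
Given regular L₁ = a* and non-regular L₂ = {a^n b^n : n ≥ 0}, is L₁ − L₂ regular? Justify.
Yes — L₁ − L₂ is regular.

The only string of a* that lies in {a^n b^n} is ε, so L₁ − L₂ = a* − {ε} = a⁺ = aa*, which is regular.

Note that the bare facts "L₁ regular, L₂ non-regular" do not settle the question by themselves: the closure of regular languages under ∪, ∩, complement and difference applies only when BOTH operands are regular. With a non-regular operand the result can come out regular or non-regular depending on the specific languages, so one has to work out L₁ − L₂ for this particular pair, as above.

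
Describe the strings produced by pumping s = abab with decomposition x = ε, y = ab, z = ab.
{xy^i z : i ≥ 0} = {(ab)^(i+1) : i ≥ 0} = {ab, abab, ababab, ...}

With x = ε, y = ab, z = ab: Pumping 'ab' gives strings of alternating a's and b's.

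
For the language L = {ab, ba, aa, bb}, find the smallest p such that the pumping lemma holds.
p = 3

For a finite language L, the pumping lemma holds vacuously if p > max|s| for s ∈ L.

The longest string in L = {ab, ba, aa, bb} has length 2.
If p = 3, then no string s ∈ L has |s| ≥ p, so the condition is vacuously true.

The minimum pumping length is p = 3.

Why no smaller p works: for any p ≤ 2, the longest string s ∈ L has |s| = 2 ≥ p, so it would
have to be pumpable; but pumping up (i = 2, 3, ...) produces ever longer strings, which cannot all lie in the
finite language L. So the pumping property fails for every p ≤ 2.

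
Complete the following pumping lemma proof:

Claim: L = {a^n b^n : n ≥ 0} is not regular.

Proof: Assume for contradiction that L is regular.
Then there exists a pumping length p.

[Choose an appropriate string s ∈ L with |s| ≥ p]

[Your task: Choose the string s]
s = a^p b^p

This string is in L (has equal a's and b's) and has length 2p ≥ p.
Any decomposition xyz with |xy| ≤ p means y consists only of a's,
so pumping will unbalance the counts.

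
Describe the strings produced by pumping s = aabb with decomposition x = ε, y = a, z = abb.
{xy^i z : i ≥ 0} = {a^(i+1) b^2 : i ≥ 0} = {abb, aabb, aaabb, ...}

With x = ε, y = a, z = abb: Starting with aabb and pumping the first 'a' (z = abb keeps the second 'a'), we get strings with i+1 a's followed by 2 b's for i = 0, 1, 2, ...; note bb is not produced because z always contributes one a.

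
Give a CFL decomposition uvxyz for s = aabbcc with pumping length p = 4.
u='a', v='a', x='bb', y='c', z='c'

For s = aabbcc with pumping length p = 4:

One valid decomposition:
- u = 'a'
- v = 'a'
- x = 'bb'
- y = 'c'
- z = 'c'

Verification:
- uvxyz = 'a' + 'a' + 'bb' + 'c' + 'c' = aabbcc ✓
- |vxy| = |'abbc'| = 4 ≤ 4 ✓
- |vy| = |'ac'| = 2 > 0 ✓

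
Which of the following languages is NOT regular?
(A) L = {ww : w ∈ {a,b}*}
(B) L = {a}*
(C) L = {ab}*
(A) {ww : w ∈ {a,b}*}

(A) L = {ww : w ∈ {a,b}*} is NOT regular.

The pumping lemma can be used to prove this:
After pumping, the two halves no longer match

The other languages are regular because they can be recognized by finite automata.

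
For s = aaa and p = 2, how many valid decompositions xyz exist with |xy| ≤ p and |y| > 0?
3

For s = 'aaa' with pumping length p = 2:

Constraints: |xy| ≤ 2, |y| > 0

Valid decompositions (|xy| ≤ p, |y| ≥ 1):
  • x='', y='a', z='aa'
  • x='a', y='a', z='a'
  • x='', y='aa', z='a'

Total count: 3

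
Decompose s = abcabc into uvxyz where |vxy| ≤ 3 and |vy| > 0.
u='ab', v='c', x='a', y='b', z='c'

For s = abcabc with pumping length p = 3:

One valid decomposition:
- u = 'ab'
- v = 'c'
- x = 'a'
- y = 'b'
- z = 'c'

Verification:
- uvxyz = 'ab' + 'c' + 'a' + 'b' + 'c' = abcabc ✓
- |vxy| = |'cab'| = 3 ≤ 3 ✓
- |vy| = |'cb'| = 2 > 0 ✓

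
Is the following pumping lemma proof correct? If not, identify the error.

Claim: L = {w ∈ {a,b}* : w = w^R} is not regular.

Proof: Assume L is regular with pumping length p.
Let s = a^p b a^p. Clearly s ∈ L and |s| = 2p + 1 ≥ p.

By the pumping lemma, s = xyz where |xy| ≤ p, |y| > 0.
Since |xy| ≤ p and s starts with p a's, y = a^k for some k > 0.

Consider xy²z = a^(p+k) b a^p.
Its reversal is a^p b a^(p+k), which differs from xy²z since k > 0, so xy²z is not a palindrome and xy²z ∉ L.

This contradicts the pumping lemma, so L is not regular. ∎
The proof is correct.

This proof is valid because:
1. s = a^p b a^p is in L and is chosen in terms of p, so |s| ≥ p holds for every p
2. The decomposition analysis is correct: |xy| ≤ p forces y to lie inside the leading a's
3. The contradiction is valid: a^(p+k) b a^p has more a's before the b than after it, so it is not a palindrome
4. The conclusion follows logically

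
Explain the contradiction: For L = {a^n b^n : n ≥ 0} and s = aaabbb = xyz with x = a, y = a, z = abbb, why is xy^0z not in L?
xy⁰z = aabbb ∉ L

Pumping with i = 0 replaces y = a by y⁰ = ε:
- Original: s = xyz = aaabbb; aaabbb = a^3 b^3 has equal counts (3 = 3), so it is in L
- Pumped: xy⁰z = a · ε · abbb = aabbb
- aabbb has 2 a's and 3 b's; 2 ≠ 3, so it is not in L

The pumping lemma would require xy⁰z ∈ L, so this decomposition yields a contradiction.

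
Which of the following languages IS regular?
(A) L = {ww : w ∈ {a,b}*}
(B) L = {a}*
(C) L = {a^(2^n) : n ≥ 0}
(B) {a}*

(B) L = {a}* is regular.

This can be recognized by a finite automaton (DFA/NFA).
Regular expressions like {a}* define regular languages.

The other choices are not regular:
- {a^(2^n) : n ≥ 0}: After pumping, length is no longer a power of 2
- {ww : w ∈ {a,b}*}: After pumping, the two halves no longer match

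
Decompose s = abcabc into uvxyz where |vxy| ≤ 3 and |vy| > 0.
u='ab', v='c', x='a', y='b', z='c'

For s = abcabc with pumping length p = 3:

One valid decomposition:
- u = 'ab'
- v = 'c'
- x = 'a'
- y = 'b'
- z = 'c'

Verification:
- uvxyz = 'ab' + 'c' + 'a' + 'b' + 'c' = abcabc ✓
- |vxy| = |'cab'| = 3 ≤ 3 ✓
- |vy| = |'cb'| = 2 > 0 ✓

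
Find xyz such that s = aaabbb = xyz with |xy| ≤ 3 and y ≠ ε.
x = '', y = 'a', z = 'aabbb'

For s = aaabbb and p = 3, one valid decomposition is:
- x = '' (length 0)
- y = 'a' (length 1)
- z = 'aabbb' (length 5)

Verification:
- xyz = '' + 'a' + 'aabbb' = aaabbb ✓
- |xy| = 1 ≤ 3 ✓
- |y| = 1 > 0 ✓

All pumping lemma constraints are satisfied.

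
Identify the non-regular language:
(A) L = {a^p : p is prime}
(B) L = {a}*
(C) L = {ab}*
(A) {a^p : p is prime}

(A) L = {a^p : p is prime} is NOT regular.

The pumping lemma can be used to prove this:
After pumping, the length becomes composite

The other languages are regular because they can be recognized by finite automata.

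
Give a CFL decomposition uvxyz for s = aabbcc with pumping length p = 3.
u='aa', v='b', x='b', y='c', z='c'

For s = aabbcc with pumping length p = 3:

One valid decomposition:
- u = 'aa'
- v = 'b'
- x = 'b'
- y = 'c'
- z = 'c'

Verification:
- uvxyz = 'aa' + 'b' + 'b' + 'c' + 'c' = aabbcc ✓
- |vxy| = |'bbc'| = 3 ≤ 3 ✓
- |vy| = |'bc'| = 2 > 0 ✓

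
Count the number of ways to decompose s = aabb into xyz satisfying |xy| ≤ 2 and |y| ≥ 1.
3

For s = 'aabb' with pumping length p = 2:

Constraints: |xy| ≤ 2, |y| > 0

Valid decompositions (|xy| ≤ p, |y| ≥ 1):
  • x='', y='a', z='abb'
  • x='a', y='a', z='bb'
  • x='', y='aa', z='bb'

Total count: 3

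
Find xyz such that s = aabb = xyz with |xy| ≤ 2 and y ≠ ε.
x = '', y = 'aa', z = 'bb'

For s = aabb and p = 2, one valid decomposition is:
- x = '' (length 0)
- y = 'aa' (length 2)
- z = 'bb' (length 2)

Verification:
- xyz = '' + 'aa' + 'bb' = aabb ✓
- |xy| = 2 ≤ 2 ✓
- |y| = 2 > 0 ✓

All pumping lemma constraints are satisfied.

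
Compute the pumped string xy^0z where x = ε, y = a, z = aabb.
aabb

Given x = '', y = 'a', z = 'aabb' and i = 0:

xy^0z = x + y·y·...·y (0 times) + z
       = '' + 'a'^0 + 'aabb'
       = '' + '' + 'aabb'
       = 'aabb'

The pumped string is 'aabb' with length 4.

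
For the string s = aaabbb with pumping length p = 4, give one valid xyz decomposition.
x = 'a', y = 'aa', z = 'bbb'

For s = aaabbb and p = 4, one valid decomposition is:
- x = 'a' (length 1)
- y = 'aa' (length 2)
- z = 'bbb' (length 3)

Verification:
- xyz = 'a' + 'aa' + 'bbb' = aaabbb ✓
- |xy| = 3 ≤ 4 ✓
- |y| = 2 > 0 ✓

All pumping lemma constraints are satisfied.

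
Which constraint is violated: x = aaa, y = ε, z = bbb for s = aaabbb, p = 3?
Violated: |y| > 0

The decomposition x = aaa, y = ε, z = bbb for s = aaabbb with p = 3
violates the constraint: |y| > 0

|y| = 0, but the pumping lemma requires |y| > 0 (y must be non-empty).

Pumping lemma constraints:
1. xyz = s (decomposition is valid)
2. |xy| ≤ p
3. |y| > 0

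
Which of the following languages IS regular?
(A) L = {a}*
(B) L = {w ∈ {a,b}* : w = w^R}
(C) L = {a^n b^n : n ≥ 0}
(A) {a}*

(A) L = {a}* is regular.

This can be recognized by a finite automaton (DFA/NFA).
Regular expressions like {a}* define regular languages.

The other choices are not regular:
- {w ∈ {a,b}* : w = w^R}: After pumping, the string is no longer symmetric
- {a^n b^n : n ≥ 0}: After pumping, the number of a's and b's become unequal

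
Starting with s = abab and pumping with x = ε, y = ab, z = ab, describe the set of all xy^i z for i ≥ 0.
{xy^i z : i ≥ 0} = {(ab)^(i+1) : i ≥ 0} = {ab, abab, ababab, ...}

With x = ε, y = ab, z = ab: Pumping 'ab' gives strings of alternating a's and b's.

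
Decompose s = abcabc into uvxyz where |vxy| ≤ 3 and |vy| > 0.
u='ab', v='c', x='a', y='b', z='c'

For s = abcabc with pumping length p = 3:

One valid decomposition:
- u = 'ab'
- v = 'c'
- x = 'a'
- y = 'b'
- z = 'c'

Verification:
- uvxyz = 'ab' + 'c' + 'a' + 'b' + 'c' = abcabc ✓
- |vxy| = |'cab'| = 3 ≤ 3 ✓
- |vy| = |'cb'| = 2 > 0 ✓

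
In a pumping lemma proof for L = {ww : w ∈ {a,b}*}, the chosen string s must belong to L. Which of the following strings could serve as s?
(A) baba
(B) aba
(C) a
(A) baba

The pumping lemma is applied to a string s that lies in L, so first check membership of each option:
- (A) baba splits into halves ba · ba, which are equal, so it is in L (w = ba) ✓
- (B) aba has odd length 3, so it cannot be written as ww and is not in L ✗
- (C) a has odd length 1, so it cannot be written as ww and is not in L ✗

Only (A) baba is in L, so it is the only candidate that could play the role of s.
(In a complete proof one picks s in terms of the pumping length p so that |s| ≥ p is guaranteed; a fixed string like baba illustrates the shape of such an s.)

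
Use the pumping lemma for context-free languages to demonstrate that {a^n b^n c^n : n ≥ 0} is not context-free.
Assume for contradiction that L is context-free, and let p ≥ 1 be the pumping length given by the pumping lemma for CFLs.
Choose s = a^p b^p c^p. Then s ∈ L and |s| = 3p ≥ p.
By the CFL pumping lemma, s = uvxyz for some u, v, x, y, z with |vxy| ≤ p, |vy| ≥ 1, and uv^i xy^i z ∈ L for every i ≥ 0.

Because |vxy| ≤ p, the window vxy cannot contain both an a and a c: any substring of s containing both must include the entire block b^p plus at least one a and one c, so it has length ≥ p + 2 > p.
Hence at least one of the letters a, c does not occur in vy at all.

Take i = 0: the string uxz is obtained from s by deleting |vy| ≥ 1 symbols, so |uxz| = 3p − |vy| < 3p.
But the letter (a or c) that does not occur in vy still occurs exactly p times in uxz. Every string of L with exactly p copies of some letter is a^p b^p c^p, of length 3p. Since |uxz| < 3p, uxz ∉ L.

This contradicts the CFL pumping lemma, which requires uv^i xy^i z ∈ L for all i ≥ 0.
Hence L = {a^n b^n c^n : n ≥ 0} is not context-free. ∎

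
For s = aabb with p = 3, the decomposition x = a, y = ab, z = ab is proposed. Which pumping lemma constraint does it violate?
Violated: xyz = s

The decomposition x = a, y = ab, z = ab for s = aabb with p = 3
violates the constraint: xyz = s

xyz = 'a' + 'ab' + 'ab' = 'aabab' ≠ 'aabb' = s. The decomposition doesn't reconstruct s.

Pumping lemma constraints:
1. xyz = s (decomposition is valid)
2. |xy| ≤ p
3. |y| > 0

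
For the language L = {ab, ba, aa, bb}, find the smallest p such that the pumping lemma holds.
p = 3

For a finite language L, the pumping lemma holds vacuously if p > max|s| for s ∈ L.

The longest string in L = {ab, ba, aa, bb} has length 2.
If p = 3, then no string s ∈ L has |s| ≥ p, so the condition is vacuously true.

The minimum pumping length is p = 3.

Why no smaller p works: for any p ≤ 2, the longest string s ∈ L has |s| = 2 ≥ p, so it would
have to be pumpable; but pumping up (i = 2, 3, ...) produces ever longer strings, which cannot all lie in the
finite language L. So the pumping property fails for every p ≤ 2.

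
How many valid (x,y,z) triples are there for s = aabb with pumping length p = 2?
3

For s = 'aabb' with pumping length p = 2:

Constraints: |xy| ≤ 2, |y| > 0

Valid decompositions (|xy| ≤ p, |y| ≥ 1):
  • x='', y='a', z='abb'
  • x='a', y='a', z='bb'
  • x='', y='aa', z='bb'

Total count: 3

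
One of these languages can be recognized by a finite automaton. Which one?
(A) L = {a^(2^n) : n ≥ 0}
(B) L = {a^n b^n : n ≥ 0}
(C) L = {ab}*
(C) {ab}*

(C) L = {ab}* is regular.

This can be recognized by a finite automaton (DFA/NFA).
Regular expressions like {ab}* define regular languages.

The other choices are not regular:
- {a^(2^n) : n ≥ 0}: After pumping, length is no longer a power of 2
- {a^n b^n : n ≥ 0}: After pumping, the number of a's and b's become unequal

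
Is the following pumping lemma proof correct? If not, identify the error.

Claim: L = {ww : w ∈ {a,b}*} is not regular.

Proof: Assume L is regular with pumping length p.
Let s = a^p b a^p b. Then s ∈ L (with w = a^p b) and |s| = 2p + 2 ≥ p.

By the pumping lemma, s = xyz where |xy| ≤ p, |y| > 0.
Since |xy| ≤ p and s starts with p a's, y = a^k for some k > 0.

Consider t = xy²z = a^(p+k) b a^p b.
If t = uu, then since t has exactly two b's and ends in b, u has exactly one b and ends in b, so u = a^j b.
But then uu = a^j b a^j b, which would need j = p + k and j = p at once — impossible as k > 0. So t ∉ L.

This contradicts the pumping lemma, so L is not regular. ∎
The proof is correct.

This proof is valid because:
1. s = a^p b a^p b is in L and is chosen in terms of p, so |s| ≥ p holds for every p
2. The decomposition analysis is correct: |xy| ≤ p forces y to lie inside the leading a's
3. The contradiction is valid: the argument shows a^(p+k) b a^p b cannot be split into two equal halves
4. The conclusion follows logically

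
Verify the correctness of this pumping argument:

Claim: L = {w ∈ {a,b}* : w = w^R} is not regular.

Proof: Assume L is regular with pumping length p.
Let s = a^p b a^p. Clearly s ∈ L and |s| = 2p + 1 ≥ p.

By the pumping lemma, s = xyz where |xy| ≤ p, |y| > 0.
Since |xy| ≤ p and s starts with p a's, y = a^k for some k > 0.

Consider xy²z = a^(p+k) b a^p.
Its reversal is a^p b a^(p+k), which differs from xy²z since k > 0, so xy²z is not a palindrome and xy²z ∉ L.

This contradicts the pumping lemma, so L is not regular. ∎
The proof is correct.

This proof is valid because:
1. s = a^p b a^p is in L and is chosen in terms of p, so |s| ≥ p holds for every p
2. The decomposition analysis is correct: |xy| ≤ p forces y to lie inside the leading a's
3. The contradiction is valid: a^(p+k) b a^p has more a's before the b than after it, so it is not a palindrome
4. The conclusion follows logically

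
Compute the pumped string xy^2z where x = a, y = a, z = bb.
aaabb

Given x = 'a', y = 'a', z = 'bb' and i = 2:

xy^2z = x + y·y·...·y (2 times) + z
       = 'a' + 'a'^2 + 'bb'
       = 'a' + 'aa' + 'bb'
       = 'aaabb'

The pumped string is 'aaabb' with length 5.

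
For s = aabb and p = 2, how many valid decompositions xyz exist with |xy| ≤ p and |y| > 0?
3

For s = 'aabb' with pumping length p = 2:

Constraints: |xy| ≤ 2, |y| > 0

Valid decompositions (|xy| ≤ p, |y| ≥ 1):
  • x='', y='a', z='abb'
  • x='a', y='a', z='bb'
  • x='', y='aa', z='bb'

Total count: 3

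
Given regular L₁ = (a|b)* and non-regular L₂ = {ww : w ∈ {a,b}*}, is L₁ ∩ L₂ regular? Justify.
No — L₁ ∩ L₂ is not regular.

(a|b)* is all strings over {a,b}, so L₁ ∩ L₂ = {ww : w ∈ {a,b}*} = L₂ itself, which is not regular (pump s = a^p b a^p b).

Note that the bare facts "L₁ regular, L₂ non-regular" do not settle the question by themselves: the closure of regular languages under ∪, ∩, complement and difference applies only when BOTH operands are regular. With a non-regular operand the result can come out regular or non-regular depending on the specific languages, so one has to work out L₁ ∩ L₂ for this particular pair, as above.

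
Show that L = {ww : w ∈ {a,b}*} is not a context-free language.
Assume for contradiction that L is context-free, and let p ≥ 1 be the pumping length given by the pumping lemma for CFLs.
Choose s = a^p b^p a^p b^p. Then s ∈ L (take w = a^p b^p) and |s| = 4p ≥ p.
By the CFL pumping lemma, s = uvxyz for some u, v, x, y, z with |vxy| ≤ p, |vy| ≥ 1, and uv^i xy^i z ∈ L for every i ≥ 0.

Write s as four blocks A₁ B₁ A₂ B₂ with A₁ = A₂ = a^p and B₁ = B₂ = b^p. Since |vxy| ≤ p, the window vxy lies inside at most two adjacent blocks. Take i = 0 and let t = uxz, so |t| = 4p − |vy| with 1 ≤ |vy| ≤ p. If |t| is odd, t ∉ L immediately, so assume |vy| is even (hence |vy| ≥ 2) and |t|/2 = 2p − |vy|/2, which satisfies p ≤ |t|/2 ≤ 2p − 1.

Case 1 (vxy inside A₁B₁): t = a^(p−j) b^(p−l) a^p b^p with j + l = |vy|. The second half of t has length < 2p, so it is a suffix of the trailing a^p b^p and ends in b; the first half is a^(p−j) b^(p−l) a^((j+l)/2), which ends in a because (j+l)/2 ≥ 1. The halves differ, so t ∉ L.

Case 2 (vxy inside B₁A₂, straddling the middle): t = a^p b^(p−j) a^(p−l) b^p with j + l = |vy|. If t = ww, then w is a prefix of t of length ≥ p, so w begins with a^p; and w is a suffix of t of length ≥ p, so w ends with b^p. That forces |w| ≥ 2p, contradicting |w| = |t|/2 ≤ 2p − 1. So t ∉ L.

Case 3 (vxy inside A₂B₂): t = a^p b^p a^(p−j) b^(p−l) with j + l = |vy|. The first half of t is a prefix of a^p b^p, so it begins with a; the second half is b^((j+l)/2) a^(p−j) b^(p−l), which begins with b. The halves differ, so t ∉ L.

In every case uv⁰xy⁰z = uxz ∉ L.

This contradicts the CFL pumping lemma, which requires uv^i xy^i z ∈ L for all i ≥ 0.
Hence L = {ww : w ∈ {a,b}*} is not context-free. ∎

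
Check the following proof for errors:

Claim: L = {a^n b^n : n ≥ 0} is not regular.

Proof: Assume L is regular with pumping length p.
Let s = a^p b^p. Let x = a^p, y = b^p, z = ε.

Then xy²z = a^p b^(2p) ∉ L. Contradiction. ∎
The proof is INCORRECT.

Error: The decomposition violates |xy| ≤ p.
With x = a^p and y = b^p, we have |xy| = 2p > p.
The pumping lemma requires |xy| ≤ p, so y must be within the first p characters.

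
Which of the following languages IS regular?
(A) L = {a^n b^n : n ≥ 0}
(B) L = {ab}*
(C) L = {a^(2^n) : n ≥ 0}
(B) {ab}*

(B) L = {ab}* is regular.

This can be recognized by a finite automaton (DFA/NFA).
Regular expressions like {ab}* define regular languages.

The other choices are not regular:
- {a^n b^n : n ≥ 0}: After pumping, the number of a's and b's become unequal
- {a^(2^n) : n ≥ 0}: After pumping, length is no longer a power of 2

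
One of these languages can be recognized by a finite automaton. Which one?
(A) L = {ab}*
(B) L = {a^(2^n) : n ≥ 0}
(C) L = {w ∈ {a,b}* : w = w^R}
(A) {ab}*

(A) L = {ab}* is regular.

This can be recognized by a finite automaton (DFA/NFA).
Regular expressions like {ab}* define regular languages.

The other choices are not regular:
- {a^(2^n) : n ≥ 0}: After pumping, length is no longer a power of 2
- {w ∈ {a,b}* : w = w^R}: After pumping, the string is no longer symmetric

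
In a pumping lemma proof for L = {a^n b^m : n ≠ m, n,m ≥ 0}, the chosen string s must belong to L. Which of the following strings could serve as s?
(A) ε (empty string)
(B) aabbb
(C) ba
(B) aabbb

The pumping lemma is applied to a string s that lies in L, so first check membership of each option:
- (A) ε = a^0 b^0 has n = m = 0, so it is not in L ✗
- (B) aabbb = a^2 b^3 with 2 ≠ 3, so it is in L ✓
- (C) ba has an a after a b, so it is not of the form a^n b^m and is not in L ✗

Only (B) aabbb is in L, so it is the only candidate that could play the role of s.
(In a complete proof one picks s in terms of the pumping length p so that |s| ≥ p is guaranteed; a fixed string like aabbb illustrates the shape of such an s.)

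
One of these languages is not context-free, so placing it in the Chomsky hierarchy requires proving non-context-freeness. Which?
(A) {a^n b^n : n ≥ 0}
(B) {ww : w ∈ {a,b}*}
(B) {ww : w ∈ {a,b}*}

(B) {ww : w ∈ {a,b}*} requires the CFL pumping lemma.

- {a^n b^n : n ≥ 0} is context-free (but not regular)
  • Can be shown non-regular with the regular pumping lemma
  • After pumping, the number of a's and b's become unequal

- {ww : w ∈ {a,b}*} is NOT context-free
  • Requires the CFL pumping lemma to prove
  • Even a PDA cannot compare two arbitrary halves symbol by symbol; CFL pumping on a^p b^p a^p b^p fails

The CFL pumping lemma is "stronger" in that it can prove non-membership
in the larger class of context-free languages.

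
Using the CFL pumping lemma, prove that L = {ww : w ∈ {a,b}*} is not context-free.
Assume for contradiction that L is context-free, and let p ≥ 1 be the pumping length given by the pumping lemma for CFLs.
Choose s = a^p b^p a^p b^p. Then s ∈ L (take w = a^p b^p) and |s| = 4p ≥ p.
By the CFL pumping lemma, s = uvxyz for some u, v, x, y, z with |vxy| ≤ p, |vy| ≥ 1, and uv^i xy^i z ∈ L for every i ≥ 0.

Write s as four blocks A₁ B₁ A₂ B₂ with A₁ = A₂ = a^p and B₁ = B₂ = b^p. Since |vxy| ≤ p, the window vxy lies inside at most two adjacent blocks. Take i = 0 and let t = uxz, so |t| = 4p − |vy| with 1 ≤ |vy| ≤ p. If |t| is odd, t ∉ L immediately, so assume |vy| is even (hence |vy| ≥ 2) and |t|/2 = 2p − |vy|/2, which satisfies p ≤ |t|/2 ≤ 2p − 1.

Case 1 (vxy inside A₁B₁): t = a^(p−j) b^(p−l) a^p b^p with j + l = |vy|. The second half of t has length < 2p, so it is a suffix of the trailing a^p b^p and ends in b; the first half is a^(p−j) b^(p−l) a^((j+l)/2), which ends in a because (j+l)/2 ≥ 1. The halves differ, so t ∉ L.

Case 2 (vxy inside B₁A₂, straddling the middle): t = a^p b^(p−j) a^(p−l) b^p with j + l = |vy|. If t = ww, then w is a prefix of t of length ≥ p, so w begins with a^p; and w is a suffix of t of length ≥ p, so w ends with b^p. That forces |w| ≥ 2p, contradicting |w| = |t|/2 ≤ 2p − 1. So t ∉ L.

Case 3 (vxy inside A₂B₂): t = a^p b^p a^(p−j) b^(p−l) with j + l = |vy|. The first half of t is a prefix of a^p b^p, so it begins with a; the second half is b^((j+l)/2) a^(p−j) b^(p−l), which begins with b. The halves differ, so t ∉ L.

In every case uv⁰xy⁰z = uxz ∉ L.

This contradicts the CFL pumping lemma, which requires uv^i xy^i z ∈ L for all i ≥ 0.
Hence L = {ww : w ∈ {a,b}*} is not context-free. ∎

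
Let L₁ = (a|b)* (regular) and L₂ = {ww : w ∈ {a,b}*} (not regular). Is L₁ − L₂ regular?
No — L₁ − L₂ is not regular.

L₁ − L₂ is the complement of {ww} within {a,b}*. If it were regular, its complement {ww} would be regular as well (regular languages are closed under complement) — contradiction. So L₁ − L₂ is not regular.

Note that the bare facts "L₁ regular, L₂ non-regular" do not settle the question by themselves: the closure of regular languages under ∪, ∩, complement and difference applies only when BOTH operands are regular. With a non-regular operand the result can come out regular or non-regular depending on the specific languages, so one has to work out L₁ − L₂ for this particular pair, as above.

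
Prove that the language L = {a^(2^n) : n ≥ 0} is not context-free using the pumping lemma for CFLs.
Assume for contradiction that L is context-free, and let p ≥ 1 be the pumping length given by the pumping lemma for CFLs.
Choose s = a^(2^p). Then s ∈ L and |s| = 2^p ≥ p.
By the CFL pumping lemma, s = uvxyz for some u, v, x, y, z with |vxy| ≤ p, |vy| ≥ 1, and uv^i xy^i z ∈ L for every i ≥ 0.
All symbols are a's, so only lengths matter: let k = |vy|, with 1 ≤ k ≤ |vxy| ≤ p < 2^p.

Take i = 2: |uv²xy²z| = 2^p + k, and 2^p < 2^p + k < 2^p + 2^p = 2^(p+1).
So the length lies strictly between consecutive powers of two and is not a power of 2; uv²xy²z ∉ L.

This contradicts the CFL pumping lemma, which requires uv^i xy^i z ∈ L for all i ≥ 0.
Hence L = {a^(2^n) : n ≥ 0} is not context-free. ∎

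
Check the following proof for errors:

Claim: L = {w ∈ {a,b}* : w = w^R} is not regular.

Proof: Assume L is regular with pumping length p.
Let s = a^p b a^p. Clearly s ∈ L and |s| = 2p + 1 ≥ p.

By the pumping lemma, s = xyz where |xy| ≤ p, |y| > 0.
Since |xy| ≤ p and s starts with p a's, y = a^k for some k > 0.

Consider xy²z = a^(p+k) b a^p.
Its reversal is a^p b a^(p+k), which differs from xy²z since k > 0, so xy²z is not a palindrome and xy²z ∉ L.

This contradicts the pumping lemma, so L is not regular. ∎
The proof is correct.

This proof is valid because:
1. s = a^p b a^p is in L and is chosen in terms of p, so |s| ≥ p holds for every p
2. The decomposition analysis is correct: |xy| ≤ p forces y to lie inside the leading a's
3. The contradiction is valid: a^(p+k) b a^p has more a's before the b than after it, so it is not a palindrome
4. The conclusion follows logically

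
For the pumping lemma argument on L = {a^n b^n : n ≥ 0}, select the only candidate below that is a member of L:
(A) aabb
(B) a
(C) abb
(A) aabb

The pumping lemma is applied to a string s that lies in L, so first check membership of each option:
- (A) aabb = a^2 b^2 has equal counts (2 = 2), so it is in L ✓
- (B) a has 1 a's and 0 b's; 1 ≠ 0, so it is not in L ✗
- (C) abb has 1 a's and 2 b's; 1 ≠ 2, so it is not in L ✗

Only (A) aabb is in L, so it is the only candidate that could play the role of s.
(In a complete proof one picks s in terms of the pumping length p so that |s| ≥ p is guaranteed; a fixed string like aabb illustrates the shape of such an s.)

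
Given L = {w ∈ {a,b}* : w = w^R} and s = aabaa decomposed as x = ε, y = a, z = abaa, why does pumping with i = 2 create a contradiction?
xy²z = aaabaa ∉ L

Pumping with i = 2 replaces y = a by y² = aa:
- Original: s = xyz = aabaa; aabaa reversed is aabaa, the same string, so it is a palindrome and is in L
- Pumped: xy²z = ε · aa · abaa = aaabaa
- aaabaa reversed is aabaaa ≠ aaabaa, so it is not a palindrome and is not in L

The pumping lemma would require xy²z ∈ L, so this decomposition yields a contradiction.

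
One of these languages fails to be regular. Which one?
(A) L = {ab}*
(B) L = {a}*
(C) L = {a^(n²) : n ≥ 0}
(C) {a^(n²) : n ≥ 0}

(C) L = {a^(n²) : n ≥ 0} is NOT regular.

The pumping lemma can be used to prove this:
After pumping, length is no longer a perfect square

The other languages are regular because they can be recognized by finite automata.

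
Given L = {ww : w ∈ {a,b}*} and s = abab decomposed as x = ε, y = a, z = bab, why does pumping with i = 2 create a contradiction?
xy²z = aabab ∉ L

Pumping with i = 2 replaces y = a by y² = aa:
- Original: s = xyz = abab; abab splits into halves ab · ab, which are equal, so it is in L (w = ab)
- Pumped: xy²z = ε · aa · bab = aabab
- aabab has odd length 5, so it cannot be written as ww and is not in L

The pumping lemma would require xy²z ∈ L, so this decomposition yields a contradiction.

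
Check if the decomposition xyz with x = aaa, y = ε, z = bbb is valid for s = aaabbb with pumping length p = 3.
Violated: |y| > 0

The decomposition x = aaa, y = ε, z = bbb for s = aaabbb with p = 3
violates the constraint: |y| > 0

|y| = 0, but the pumping lemma requires |y| > 0 (y must be non-empty).

Pumping lemma constraints:
1. xyz = s (decomposition is valid)
2. |xy| ≤ p
3. |y| > 0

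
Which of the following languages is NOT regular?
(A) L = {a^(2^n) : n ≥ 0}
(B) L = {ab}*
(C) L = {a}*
(A) {a^(2^n) : n ≥ 0}

(A) L = {a^(2^n) : n ≥ 0} is NOT regular.

The pumping lemma can be used to prove this:
After pumping, length is no longer a power of 2

The other languages are regular because they can be recognized by finite automata.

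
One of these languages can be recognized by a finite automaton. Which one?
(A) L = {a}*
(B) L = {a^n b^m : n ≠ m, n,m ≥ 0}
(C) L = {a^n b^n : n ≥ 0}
(A) {a}*

(A) L = {a}* is regular.

This can be recognized by a finite automaton (DFA/NFA).
Regular expressions like {a}* define regular languages.

The other choices are not regular:
- {a^n b^n : n ≥ 0}: After pumping, the number of a's and b's become unequal
- {a^n b^m : n ≠ m, n,m ≥ 0}: After pumping a's, we can make n = m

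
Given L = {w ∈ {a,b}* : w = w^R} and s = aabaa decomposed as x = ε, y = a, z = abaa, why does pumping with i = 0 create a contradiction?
xy⁰z = abaa ∉ L

Pumping with i = 0 replaces y = a by y⁰ = ε:
- Original: s = xyz = aabaa; aabaa reversed is aabaa, the same string, so it is a palindrome and is in L
- Pumped: xy⁰z = ε · ε · abaa = abaa
- abaa reversed is aaba ≠ abaa, so it is not a palindrome and is not in L

The pumping lemma would require xy⁰z ∈ L, so this decomposition yields a contradiction.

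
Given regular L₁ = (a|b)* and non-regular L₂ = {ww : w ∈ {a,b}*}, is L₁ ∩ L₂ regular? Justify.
No — L₁ ∩ L₂ is not regular.

(a|b)* is all strings over {a,b}, so L₁ ∩ L₂ = {ww : w ∈ {a,b}*} = L₂ itself, which is not regular (pump s = a^p b a^p b).

Note that the bare facts "L₁ regular, L₂ non-regular" do not settle the question by themselves: the closure of regular languages under ∪, ∩, complement and difference applies only when BOTH operands are regular. With a non-regular operand the result can come out regular or non-regular depending on the specific languages, so one has to work out L₁ ∩ L₂ for this particular pair, as above.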